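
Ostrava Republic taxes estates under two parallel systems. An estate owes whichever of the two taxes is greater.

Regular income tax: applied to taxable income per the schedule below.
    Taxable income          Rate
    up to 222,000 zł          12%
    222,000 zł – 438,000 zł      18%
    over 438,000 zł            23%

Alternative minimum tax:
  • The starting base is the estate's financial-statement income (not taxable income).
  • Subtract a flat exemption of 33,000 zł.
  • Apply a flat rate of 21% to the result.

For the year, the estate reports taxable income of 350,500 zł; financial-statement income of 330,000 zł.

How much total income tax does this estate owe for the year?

Regular income tax:
  222,000 zł × 12% = 26,640 zł
  128,500 zł × 18% = 23,130 zł
  → 49,770 zł

Alternative minimum tax:
  Base (financial-statement income): 330,000 zł
  Less exemption 33,000 zł → base 297,000 zł
  297,000 zł × 21% = 62,370 zł

62,370 zł > 49,770 zł, so the alternative minimum tax is the binding amount.

62,370 zł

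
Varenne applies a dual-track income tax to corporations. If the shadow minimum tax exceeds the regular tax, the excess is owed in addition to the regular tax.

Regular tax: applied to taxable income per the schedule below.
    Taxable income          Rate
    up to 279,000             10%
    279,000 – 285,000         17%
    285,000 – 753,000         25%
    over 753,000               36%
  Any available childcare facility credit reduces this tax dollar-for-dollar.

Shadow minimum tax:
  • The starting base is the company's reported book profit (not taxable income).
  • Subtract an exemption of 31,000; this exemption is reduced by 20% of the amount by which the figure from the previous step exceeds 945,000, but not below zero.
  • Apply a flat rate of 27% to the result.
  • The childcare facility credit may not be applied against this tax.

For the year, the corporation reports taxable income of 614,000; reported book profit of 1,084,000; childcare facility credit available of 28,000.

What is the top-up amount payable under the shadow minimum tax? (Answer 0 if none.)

Regular tax:
  279,000 × 10% = 27,900
  6,000 × 17% = 1,020
  329,000 × 25% = 82,250
  → 111,170
  Less childcare facility credit 28,000 → 83,170

Shadow minimum tax:
  Base (reported book profit): 1,084,000
  Exemption: 31,000 − 20% × (1,084,000 − 945,000) = 31,000 − 27,800 = 3,200
  Base: 1,084,000 − 3,200 = 1,080,800
  1,080,800 × 27% = 291,816

Excess of shadow minimum tax over regular tax: 291,816 − 83,170 = 208,646.

208,646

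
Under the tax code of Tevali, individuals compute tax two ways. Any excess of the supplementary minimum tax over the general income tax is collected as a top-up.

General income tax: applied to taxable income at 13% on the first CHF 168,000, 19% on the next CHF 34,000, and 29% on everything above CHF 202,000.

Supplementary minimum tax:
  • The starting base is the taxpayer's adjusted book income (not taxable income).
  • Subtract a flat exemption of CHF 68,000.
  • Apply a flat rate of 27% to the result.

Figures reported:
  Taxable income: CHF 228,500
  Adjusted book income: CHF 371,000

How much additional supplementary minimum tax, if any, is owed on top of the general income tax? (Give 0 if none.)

Supplementary minimum tax:
  Base (adjusted book income): CHF 371,000
  Less exemption CHF 68,000 → base CHF 303,000
  CHF 303,000 × 27% = CHF 81,810

General income tax:
  CHF 168,000 × 13% = CHF 21,840
  CHF 34,000 × 19% = CHF 6,460
  CHF 26,500 × 29% = CHF 7,685
  → CHF 35,985

Excess of supplementary minimum tax over general income tax: CHF 81,810 − CHF 35,985 = CHF 45,825.

CHF 45,825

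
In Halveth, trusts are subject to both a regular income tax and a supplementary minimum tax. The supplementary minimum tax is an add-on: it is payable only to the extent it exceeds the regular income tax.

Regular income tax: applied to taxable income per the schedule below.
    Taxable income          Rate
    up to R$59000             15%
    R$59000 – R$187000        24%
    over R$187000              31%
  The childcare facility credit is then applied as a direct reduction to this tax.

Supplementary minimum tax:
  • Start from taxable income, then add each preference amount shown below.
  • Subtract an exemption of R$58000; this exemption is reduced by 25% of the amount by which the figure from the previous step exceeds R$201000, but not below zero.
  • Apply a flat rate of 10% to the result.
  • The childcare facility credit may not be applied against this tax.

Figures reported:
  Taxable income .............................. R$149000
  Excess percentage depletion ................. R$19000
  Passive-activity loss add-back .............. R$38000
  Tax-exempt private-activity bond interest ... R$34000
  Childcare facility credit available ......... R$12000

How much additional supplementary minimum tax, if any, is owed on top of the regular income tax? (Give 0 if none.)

Supplementary minimum tax:
  Adjusted income: R$149000 + R$19000 + R$38000 + R$34000 = R$240000
  Exemption: R$58000 − 25% × (R$240000 − R$201000) = R$58000 − R$9750 = R$48250
  Base: R$240000 − R$48250 = R$191750
  R$191750 × 10% = R$19175

Regular income tax:
  R$59000 × 15% = R$8850
  R$90000 × 24% = R$21600
  → R$30450
  Less childcare facility credit R$12000 → R$18450

Excess of supplementary minimum tax over regular income tax: R$19175 − R$18450 = R$725.

R$725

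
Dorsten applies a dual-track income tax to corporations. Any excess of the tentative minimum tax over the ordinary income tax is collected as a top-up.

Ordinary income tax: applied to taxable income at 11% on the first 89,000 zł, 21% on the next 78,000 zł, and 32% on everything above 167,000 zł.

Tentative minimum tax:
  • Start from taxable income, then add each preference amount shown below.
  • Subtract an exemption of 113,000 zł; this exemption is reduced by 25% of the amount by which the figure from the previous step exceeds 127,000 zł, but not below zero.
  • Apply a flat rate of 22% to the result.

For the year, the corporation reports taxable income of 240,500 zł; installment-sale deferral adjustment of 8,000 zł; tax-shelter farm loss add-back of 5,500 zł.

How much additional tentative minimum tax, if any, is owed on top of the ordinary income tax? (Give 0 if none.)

0 zł

Ordinary income tax:
  89,000 zł × 11% = 9,790 zł
  78,000 zł × 21% = 16,380 zł
  73,500 zł × 32% = 23,520 zł
  → 49,690 zł

Tentative minimum tax:
  Adjusted income: 240,500 zł + 8,000 zł + 5,500 zł = 254,000 zł
  Exemption: 113,000 zł − 25% × (254,000 zł − 127,000 zł) = 113,000 zł − 31,750 zł = 81,250 zł
  Base: 254,000 zł − 81,250 zł = 172,750 zł
  172,750 zł × 22% = 38,005 zł

38,005 zł ≤ 49,690 zł, so no add-on is due.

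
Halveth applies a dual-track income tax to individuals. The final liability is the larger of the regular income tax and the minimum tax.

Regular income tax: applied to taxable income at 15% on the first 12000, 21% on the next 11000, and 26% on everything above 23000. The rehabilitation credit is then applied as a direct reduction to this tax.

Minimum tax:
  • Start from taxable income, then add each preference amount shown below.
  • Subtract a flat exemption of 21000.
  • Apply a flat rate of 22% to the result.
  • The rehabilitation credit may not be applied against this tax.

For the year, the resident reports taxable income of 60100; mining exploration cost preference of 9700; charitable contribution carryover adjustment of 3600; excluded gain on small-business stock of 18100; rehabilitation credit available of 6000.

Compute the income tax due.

15510

Minimum tax:
  Adjusted income: 60100 + 9700 + 3600 + 18100 = 91500
  Less exemption 21000 → base 70500
  70500 × 22% = 15510

Regular income tax:
  12000 × 15% = 1800
  11000 × 21% = 2310
  37100 × 26% = 9646
  → 13756
  Less rehabilitation credit 6000 → 7756

15510 > 7756, so the minimum tax is the binding amount.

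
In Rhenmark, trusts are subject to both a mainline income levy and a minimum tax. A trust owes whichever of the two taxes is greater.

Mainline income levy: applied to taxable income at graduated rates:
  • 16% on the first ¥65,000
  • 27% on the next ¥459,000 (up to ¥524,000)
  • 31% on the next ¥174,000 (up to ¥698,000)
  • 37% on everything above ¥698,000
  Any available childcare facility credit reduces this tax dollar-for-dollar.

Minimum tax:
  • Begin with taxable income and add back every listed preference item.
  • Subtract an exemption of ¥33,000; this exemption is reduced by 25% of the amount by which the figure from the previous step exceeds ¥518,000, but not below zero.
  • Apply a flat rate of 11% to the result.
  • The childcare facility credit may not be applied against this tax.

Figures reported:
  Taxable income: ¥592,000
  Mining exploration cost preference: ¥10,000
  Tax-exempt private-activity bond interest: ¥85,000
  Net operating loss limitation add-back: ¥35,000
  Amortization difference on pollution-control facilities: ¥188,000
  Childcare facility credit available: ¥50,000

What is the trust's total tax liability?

Minimum tax:
  Adjusted income: ¥592,000 + ¥10,000 + ¥85,000 + ¥35,000 + ¥188,000 = ¥910,000
  Exemption: 25% × (¥910,000 − ¥518,000) = ¥98,000 ≥ ¥33,000, so the exemption is fully phased out
  Base: ¥910,000 − ¥0 = ¥910,000
  ¥910,000 × 11% = ¥100,100

Mainline income levy:
  ¥65,000 × 16% = ¥10,400
  ¥459,000 × 27% = ¥123,930
  ¥68,000 × 31% = ¥21,080
  → ¥155,410
  Less childcare facility credit ¥50,000 → ¥105,410

¥105,410 > ¥100,100, so the mainline income levy governs.

¥105,410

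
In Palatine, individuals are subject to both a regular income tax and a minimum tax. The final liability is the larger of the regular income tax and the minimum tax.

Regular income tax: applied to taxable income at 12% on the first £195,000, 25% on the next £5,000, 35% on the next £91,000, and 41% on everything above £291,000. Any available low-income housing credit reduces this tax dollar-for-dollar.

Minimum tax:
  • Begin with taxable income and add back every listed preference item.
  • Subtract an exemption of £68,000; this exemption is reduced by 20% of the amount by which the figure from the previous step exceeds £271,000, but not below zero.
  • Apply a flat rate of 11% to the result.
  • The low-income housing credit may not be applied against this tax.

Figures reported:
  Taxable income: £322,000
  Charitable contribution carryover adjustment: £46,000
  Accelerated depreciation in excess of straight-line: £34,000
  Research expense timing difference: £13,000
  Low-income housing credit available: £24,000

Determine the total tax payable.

£45,210

Minimum tax:
  Adjusted income: £322,000 + £46,000 + £34,000 + £13,000 = £415,000
  Exemption: £68,000 − 20% × (£415,000 − £271,000) = £68,000 − £28,800 = £39,200
  Base: £415,000 − £39,200 = £375,800
  £375,800 × 11% = £41,338

Regular income tax:
  £195,000 × 12% = £23,400
  £5,000 × 25% = £1,250
  £91,000 × 35% = £31,850
  £31,000 × 41% = £12,710
  → £69,210
  Less low-income housing credit £24,000 → £45,210

£45,210 > £41,338, so the regular income tax governs.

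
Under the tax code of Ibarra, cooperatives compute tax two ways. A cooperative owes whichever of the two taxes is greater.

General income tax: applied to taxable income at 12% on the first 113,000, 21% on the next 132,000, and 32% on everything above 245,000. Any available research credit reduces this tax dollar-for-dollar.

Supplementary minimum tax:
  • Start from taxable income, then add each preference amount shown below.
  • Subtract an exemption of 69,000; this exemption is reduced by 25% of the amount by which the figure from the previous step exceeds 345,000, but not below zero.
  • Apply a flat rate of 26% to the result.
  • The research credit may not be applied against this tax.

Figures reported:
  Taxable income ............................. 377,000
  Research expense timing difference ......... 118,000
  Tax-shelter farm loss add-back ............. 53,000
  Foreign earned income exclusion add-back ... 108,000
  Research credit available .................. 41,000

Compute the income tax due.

Supplementary minimum tax:
  Adjusted income: 377,000 + 118,000 + 53,000 + 108,000 = 656,000
  Exemption: 25% × (656,000 − 345,000) = 77,750 ≥ 69,000, so the exemption is fully phased out
  Base: 656,000 − 0 = 656,000
  656,000 × 26% = 170,560

General income tax:
  113,000 × 12% = 13,560
  132,000 × 21% = 27,720
  132,000 × 32% = 42,240
  → 83,520
  Less research credit 41,000 → 42,520

170,560 > 42,520, so the supplementary minimum tax is the binding amount.

170,560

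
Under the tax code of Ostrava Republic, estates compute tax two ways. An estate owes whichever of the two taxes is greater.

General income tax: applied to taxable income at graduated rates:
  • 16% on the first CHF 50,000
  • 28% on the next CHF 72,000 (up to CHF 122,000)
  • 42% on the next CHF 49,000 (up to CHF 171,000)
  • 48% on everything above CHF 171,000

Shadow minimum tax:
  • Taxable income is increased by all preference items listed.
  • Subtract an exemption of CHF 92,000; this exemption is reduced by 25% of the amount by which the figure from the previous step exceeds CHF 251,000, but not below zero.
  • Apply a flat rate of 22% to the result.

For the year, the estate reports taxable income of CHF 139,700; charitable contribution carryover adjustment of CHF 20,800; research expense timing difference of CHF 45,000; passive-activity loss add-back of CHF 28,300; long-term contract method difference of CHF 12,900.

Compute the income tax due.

General income tax:
  CHF 50,000 × 16% = CHF 8,000
  CHF 72,000 × 28% = CHF 20,160
  CHF 17,700 × 42% = CHF 7,434
  → CHF 35,594

Shadow minimum tax:
  Adjusted income: CHF 139,700 + CHF 20,800 + CHF 45,000 + CHF 28,300 + CHF 12,900 = CHF 246,700
  Exemption: CHF 246,700 ≤ CHF 251,000, so full CHF 92,000 applies
  Base: CHF 246,700 − CHF 92,000 = CHF 154,700
  CHF 154,700 × 22% = CHF 34,034

CHF 35,594 > CHF 34,034, so the general income tax governs.

CHF 35,594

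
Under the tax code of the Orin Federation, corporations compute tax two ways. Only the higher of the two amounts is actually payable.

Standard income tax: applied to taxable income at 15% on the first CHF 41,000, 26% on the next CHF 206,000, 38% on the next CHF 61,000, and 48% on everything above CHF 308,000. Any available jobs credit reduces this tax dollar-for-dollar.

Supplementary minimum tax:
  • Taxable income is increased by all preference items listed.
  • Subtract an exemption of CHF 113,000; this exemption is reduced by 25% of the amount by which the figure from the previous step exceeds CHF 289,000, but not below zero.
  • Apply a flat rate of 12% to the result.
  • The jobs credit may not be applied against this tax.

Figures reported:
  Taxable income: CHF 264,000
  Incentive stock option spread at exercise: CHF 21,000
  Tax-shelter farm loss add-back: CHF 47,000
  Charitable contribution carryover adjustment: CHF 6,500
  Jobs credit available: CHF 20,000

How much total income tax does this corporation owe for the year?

CHF 46,170

Supplementary minimum tax:
  Adjusted income: CHF 264,000 + CHF 21,000 + CHF 47,000 + CHF 6,500 = CHF 338,500
  Exemption: CHF 113,000 − 25% × (CHF 338,500 − CHF 289,000) = CHF 113,000 − CHF 12,375 = CHF 100,625
  Base: CHF 338,500 − CHF 100,625 = CHF 237,875
  CHF 237,875 × 12% = CHF 28,545

Standard income tax:
  CHF 41,000 × 15% = CHF 6,150
  CHF 206,000 × 26% = CHF 53,560
  CHF 17,000 × 38% = CHF 6,460
  → CHF 66,170
  Less jobs credit CHF 20,000 → CHF 46,170

CHF 46,170 > CHF 28,545, so the standard income tax governs.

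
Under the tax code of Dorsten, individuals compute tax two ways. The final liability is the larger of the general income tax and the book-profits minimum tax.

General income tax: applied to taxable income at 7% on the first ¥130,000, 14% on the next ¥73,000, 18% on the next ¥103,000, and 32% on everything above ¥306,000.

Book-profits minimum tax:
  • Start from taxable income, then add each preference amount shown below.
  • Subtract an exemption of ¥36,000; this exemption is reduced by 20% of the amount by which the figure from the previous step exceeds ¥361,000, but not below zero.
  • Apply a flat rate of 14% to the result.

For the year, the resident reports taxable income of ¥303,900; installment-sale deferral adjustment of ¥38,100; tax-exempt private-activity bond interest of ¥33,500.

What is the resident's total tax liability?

Book-profits minimum tax:
  Adjusted income: ¥303,900 + ¥38,100 + ¥33,500 = ¥375,500
  Exemption: ¥36,000 − 20% × (¥375,500 − ¥361,000) = ¥36,000 − ¥2,900 = ¥33,100
  Base: ¥375,500 − ¥33,100 = ¥342,400
  ¥342,400 × 14% = ¥47,936

General income tax:
  ¥130,000 × 7% = ¥9,100
  ¥73,000 × 14% = ¥10,220
  ¥100,900 × 18% = ¥18,162
  → ¥37,482

¥47,936 > ¥37,482, so the book-profits minimum tax is the binding amount.

¥47,936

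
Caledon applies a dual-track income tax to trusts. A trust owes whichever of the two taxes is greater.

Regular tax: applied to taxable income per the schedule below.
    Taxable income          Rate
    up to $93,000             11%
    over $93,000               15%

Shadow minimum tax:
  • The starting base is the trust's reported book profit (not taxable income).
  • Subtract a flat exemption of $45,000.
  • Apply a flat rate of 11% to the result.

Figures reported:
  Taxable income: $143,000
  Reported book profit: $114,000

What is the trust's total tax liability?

Regular tax:
  $93,000 × 11% = $10,230
  $50,000 × 15% = $7,500
  → $17,730

Shadow minimum tax:
  Base (reported book profit): $114,000
  Less exemption $45,000 → base $69,000
  $69,000 × 11% = $7,590

$17,730 > $7,590, so the regular tax governs.

$17,730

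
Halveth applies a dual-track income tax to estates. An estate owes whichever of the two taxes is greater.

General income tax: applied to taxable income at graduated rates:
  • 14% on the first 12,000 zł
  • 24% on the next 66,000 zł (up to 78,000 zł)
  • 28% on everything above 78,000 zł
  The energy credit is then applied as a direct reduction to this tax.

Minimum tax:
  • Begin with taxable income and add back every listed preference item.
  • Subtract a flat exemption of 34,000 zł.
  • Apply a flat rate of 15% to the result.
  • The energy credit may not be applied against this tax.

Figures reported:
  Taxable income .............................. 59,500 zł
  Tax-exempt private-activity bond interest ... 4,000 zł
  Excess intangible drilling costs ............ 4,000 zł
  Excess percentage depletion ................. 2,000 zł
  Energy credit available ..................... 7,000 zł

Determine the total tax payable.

6,080 zł

Minimum tax:
  Adjusted income: 59,500 zł + 4,000 zł + 4,000 zł + 2,000 zł = 69,500 zł
  Less exemption 34,000 zł → base 35,500 zł
  35,500 zł × 15% = 5,325 zł

General income tax:
  12,000 zł × 14% = 1,680 zł
  47,500 zł × 24% = 11,400 zł
  → 13,080 zł
  Less energy credit 7,000 zł → 6,080 zł

6,080 zł > 5,325 zł, so the general income tax governs.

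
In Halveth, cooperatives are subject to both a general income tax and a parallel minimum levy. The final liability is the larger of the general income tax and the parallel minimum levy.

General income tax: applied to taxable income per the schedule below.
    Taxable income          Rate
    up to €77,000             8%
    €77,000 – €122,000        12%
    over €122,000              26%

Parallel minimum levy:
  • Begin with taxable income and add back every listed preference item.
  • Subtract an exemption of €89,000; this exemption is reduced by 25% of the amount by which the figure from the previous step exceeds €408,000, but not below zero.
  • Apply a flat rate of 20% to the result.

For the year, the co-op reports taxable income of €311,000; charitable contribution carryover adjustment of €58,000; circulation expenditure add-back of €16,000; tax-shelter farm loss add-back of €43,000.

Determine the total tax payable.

€68,800

General income tax:
  €77,000 × 8% = €6,160
  €45,000 × 12% = €5,400
  €189,000 × 26% = €49,140
  → €60,700

Parallel minimum levy:
  Adjusted income: €311,000 + €58,000 + €16,000 + €43,000 = €428,000
  Exemption: €89,000 − 25% × (€428,000 − €408,000) = €89,000 − €5,000 = €84,000
  Base: €428,000 − €84,000 = €344,000
  €344,000 × 20% = €68,800

€68,800 > €60,700, so the parallel minimum levy is the binding amount.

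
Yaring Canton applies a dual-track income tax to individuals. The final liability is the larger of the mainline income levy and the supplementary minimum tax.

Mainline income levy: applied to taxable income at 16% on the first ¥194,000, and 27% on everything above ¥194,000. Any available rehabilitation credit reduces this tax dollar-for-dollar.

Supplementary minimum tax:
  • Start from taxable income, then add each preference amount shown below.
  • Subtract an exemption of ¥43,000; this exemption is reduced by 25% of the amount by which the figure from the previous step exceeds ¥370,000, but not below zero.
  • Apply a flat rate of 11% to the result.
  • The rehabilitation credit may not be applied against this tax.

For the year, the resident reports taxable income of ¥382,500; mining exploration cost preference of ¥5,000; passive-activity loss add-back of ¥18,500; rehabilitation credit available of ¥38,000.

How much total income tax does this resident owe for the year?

¥43,935

Mainline income levy:
  ¥194,000 × 16% = ¥31,040
  ¥188,500 × 27% = ¥50,895
  → ¥81,935
  Less rehabilitation credit ¥38,000 → ¥43,935

Supplementary minimum tax:
  Adjusted income: ¥382,500 + ¥5,000 + ¥18,500 = ¥406,000
  Exemption: ¥43,000 − 25% × (¥406,000 − ¥370,000) = ¥43,000 − ¥9,000 = ¥34,000
  Base: ¥406,000 − ¥34,000 = ¥372,000
  ¥372,000 × 11% = ¥40,920

¥43,935 > ¥40,920, so the mainline income levy governs.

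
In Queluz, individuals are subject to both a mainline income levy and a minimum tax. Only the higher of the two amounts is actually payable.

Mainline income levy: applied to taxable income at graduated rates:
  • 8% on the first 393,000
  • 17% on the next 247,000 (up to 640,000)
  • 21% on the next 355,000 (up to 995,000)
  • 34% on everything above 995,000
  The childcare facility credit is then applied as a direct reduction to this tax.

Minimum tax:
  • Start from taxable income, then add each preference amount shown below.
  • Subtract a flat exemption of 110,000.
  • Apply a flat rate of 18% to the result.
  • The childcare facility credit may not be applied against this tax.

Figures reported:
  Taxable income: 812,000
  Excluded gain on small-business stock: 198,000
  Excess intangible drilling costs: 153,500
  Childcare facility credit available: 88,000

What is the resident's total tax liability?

189,630

Minimum tax:
  Adjusted income: 812,000 + 198,000 + 153,500 = 1,163,500
  Less exemption 110,000 → base 1,053,500
  1,053,500 × 18% = 189,630

Mainline income levy:
  393,000 × 8% = 31,440
  247,000 × 17% = 41,990
  172,000 × 21% = 36,120
  → 109,550
  Less childcare facility credit 88,000 → 21,550

189,630 > 21,550, so the minimum tax is the binding amount.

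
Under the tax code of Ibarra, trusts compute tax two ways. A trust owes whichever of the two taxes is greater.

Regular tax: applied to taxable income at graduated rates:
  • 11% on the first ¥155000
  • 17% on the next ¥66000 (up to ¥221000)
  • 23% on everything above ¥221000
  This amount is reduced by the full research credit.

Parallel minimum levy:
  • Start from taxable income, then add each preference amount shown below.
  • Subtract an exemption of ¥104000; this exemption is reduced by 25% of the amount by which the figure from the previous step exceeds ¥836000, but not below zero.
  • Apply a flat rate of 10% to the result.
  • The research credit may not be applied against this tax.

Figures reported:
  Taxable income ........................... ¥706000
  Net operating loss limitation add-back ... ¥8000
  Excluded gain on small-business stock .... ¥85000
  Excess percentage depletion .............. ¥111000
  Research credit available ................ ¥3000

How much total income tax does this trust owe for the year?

¥136820

Regular tax:
  ¥155000 × 11% = ¥17050
  ¥66000 × 17% = ¥11220
  ¥485000 × 23% = ¥111550
  → ¥139820
  Less research credit ¥3000 → ¥136820

Parallel minimum levy:
  Adjusted income: ¥706000 + ¥8000 + ¥85000 + ¥111000 = ¥910000
  Exemption: ¥104000 − 25% × (¥910000 − ¥836000) = ¥104000 − ¥18500 = ¥85500
  Base: ¥910000 − ¥85500 = ¥824500
  ¥824500 × 10% = ¥82450

¥136820 > ¥82450, so the regular tax governs.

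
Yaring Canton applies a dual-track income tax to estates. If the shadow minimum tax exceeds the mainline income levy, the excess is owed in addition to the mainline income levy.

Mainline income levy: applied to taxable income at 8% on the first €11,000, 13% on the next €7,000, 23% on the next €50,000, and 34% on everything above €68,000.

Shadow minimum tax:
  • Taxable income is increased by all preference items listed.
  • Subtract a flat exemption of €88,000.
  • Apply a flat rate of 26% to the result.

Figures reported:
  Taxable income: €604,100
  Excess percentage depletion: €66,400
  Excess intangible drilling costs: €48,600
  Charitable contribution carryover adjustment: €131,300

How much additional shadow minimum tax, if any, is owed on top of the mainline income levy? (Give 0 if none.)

Shadow minimum tax:
  Adjusted income: €604,100 + €66,400 + €48,600 + €131,300 = €850,400
  Less exemption €88,000 → base €762,400
  €762,400 × 26% = €198,224

Mainline income levy:
  €11,000 × 8% = €880
  €7,000 × 13% = €910
  €50,000 × 23% = €11,500
  €536,100 × 34% = €182,274
  → €195,564

Excess of shadow minimum tax over mainline income levy: €198,224 − €195,564 = €2,660.

€2,660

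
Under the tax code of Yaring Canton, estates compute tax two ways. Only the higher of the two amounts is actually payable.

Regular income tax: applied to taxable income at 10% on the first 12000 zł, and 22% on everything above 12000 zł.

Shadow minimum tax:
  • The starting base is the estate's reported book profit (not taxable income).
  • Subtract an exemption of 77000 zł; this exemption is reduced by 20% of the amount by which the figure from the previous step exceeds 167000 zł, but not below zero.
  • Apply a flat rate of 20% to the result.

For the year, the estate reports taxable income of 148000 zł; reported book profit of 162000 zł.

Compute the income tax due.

31120 zł

Shadow minimum tax:
  Base (reported book profit): 162000 zł
  Exemption: 162000 zł ≤ 167000 zł, so full 77000 zł applies
  Base: 162000 zł − 77000 zł = 85000 zł
  85000 zł × 20% = 17000 zł

Regular income tax:
  12000 zł × 10% = 1200 zł
  136000 zł × 22% = 29920 zł
  → 31120 zł

31120 zł > 17000 zł, so the regular income tax governs.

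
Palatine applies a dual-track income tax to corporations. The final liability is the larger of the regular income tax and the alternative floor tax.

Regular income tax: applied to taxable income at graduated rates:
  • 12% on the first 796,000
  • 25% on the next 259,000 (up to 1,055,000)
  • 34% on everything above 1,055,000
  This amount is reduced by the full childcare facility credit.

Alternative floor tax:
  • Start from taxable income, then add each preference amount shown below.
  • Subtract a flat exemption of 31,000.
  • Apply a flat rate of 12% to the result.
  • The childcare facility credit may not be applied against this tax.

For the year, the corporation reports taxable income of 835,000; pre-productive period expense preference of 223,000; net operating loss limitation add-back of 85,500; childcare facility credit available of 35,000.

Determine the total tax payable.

133,500

Regular income tax:
  796,000 × 12% = 95,520
  39,000 × 25% = 9,750
  → 105,270
  Less childcare facility credit 35,000 → 70,270

Alternative floor tax:
  Adjusted income: 835,000 + 223,000 + 85,500 = 1,143,500
  Less exemption 31,000 → base 1,112,500
  1,112,500 × 12% = 133,500

133,500 > 70,270, so the alternative floor tax is the binding amount.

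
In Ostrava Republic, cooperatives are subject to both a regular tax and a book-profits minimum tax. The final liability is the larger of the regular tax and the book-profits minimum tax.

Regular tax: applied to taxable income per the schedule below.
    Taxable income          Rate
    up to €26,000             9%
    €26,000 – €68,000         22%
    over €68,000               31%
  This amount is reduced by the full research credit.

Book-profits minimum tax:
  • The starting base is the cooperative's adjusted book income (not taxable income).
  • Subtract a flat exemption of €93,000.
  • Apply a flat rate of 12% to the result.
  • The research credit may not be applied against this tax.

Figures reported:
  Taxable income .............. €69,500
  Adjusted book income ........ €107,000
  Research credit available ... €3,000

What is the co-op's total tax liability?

Regular tax:
  €26,000 × 9% = €2,340
  €42,000 × 22% = €9,240
  €1,500 × 31% = €465
  → €12,045
  Less research credit €3,000 → €9,045

Book-profits minimum tax:
  Base (adjusted book income): €107,000
  Less exemption €93,000 → base €14,000
  €14,000 × 12% = €1,680

€9,045 > €1,680, so the regular tax governs.

€9,045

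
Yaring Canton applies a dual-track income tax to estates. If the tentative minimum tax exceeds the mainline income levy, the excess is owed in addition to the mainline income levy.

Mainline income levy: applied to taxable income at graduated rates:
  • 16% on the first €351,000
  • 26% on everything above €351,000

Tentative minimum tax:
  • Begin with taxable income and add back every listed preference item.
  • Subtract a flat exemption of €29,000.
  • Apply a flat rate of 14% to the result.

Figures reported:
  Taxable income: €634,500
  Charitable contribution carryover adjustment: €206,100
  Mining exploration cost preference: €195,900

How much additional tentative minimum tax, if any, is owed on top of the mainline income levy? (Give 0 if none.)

Tentative minimum tax:
  Adjusted income: €634,500 + €206,100 + €195,900 = €1,036,500
  Less exemption €29,000 → base €1,007,500
  €1,007,500 × 14% = €141,050

Mainline income levy:
  €351,000 × 16% = €56,160
  €283,500 × 26% = €73,710
  → €129,870

Excess of tentative minimum tax over mainline income levy: €141,050 − €129,870 = €11,180.

€11,180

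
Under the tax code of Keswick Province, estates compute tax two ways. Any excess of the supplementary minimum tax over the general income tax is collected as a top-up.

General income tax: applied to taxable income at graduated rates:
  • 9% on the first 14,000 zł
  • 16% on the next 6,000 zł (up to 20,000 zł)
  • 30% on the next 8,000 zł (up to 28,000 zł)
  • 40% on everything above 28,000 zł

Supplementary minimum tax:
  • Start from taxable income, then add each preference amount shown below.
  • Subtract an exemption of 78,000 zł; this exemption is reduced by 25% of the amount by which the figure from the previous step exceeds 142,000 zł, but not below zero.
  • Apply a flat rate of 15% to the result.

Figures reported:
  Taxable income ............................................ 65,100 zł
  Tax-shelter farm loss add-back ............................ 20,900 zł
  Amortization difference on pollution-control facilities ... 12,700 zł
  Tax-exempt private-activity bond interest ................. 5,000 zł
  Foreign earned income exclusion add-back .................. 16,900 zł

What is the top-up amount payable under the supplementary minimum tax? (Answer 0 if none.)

0 zł

Supplementary minimum tax:
  Adjusted income: 65,100 zł + 20,900 zł + 12,700 zł + 5,000 zł + 16,900 zł = 120,600 zł
  Exemption: 120,600 zł ≤ 142,000 zł, so full 78,000 zł applies
  Base: 120,600 zł − 78,000 zł = 42,600 zł
  42,600 zł × 15% = 6,390 zł

General income tax:
  14,000 zł × 9% = 1,260 zł
  6,000 zł × 16% = 960 zł
  8,000 zł × 30% = 2,400 zł
  37,100 zł × 40% = 14,840 zł
  → 19,460 zł

6,390 zł ≤ 19,460 zł, so no add-on is due.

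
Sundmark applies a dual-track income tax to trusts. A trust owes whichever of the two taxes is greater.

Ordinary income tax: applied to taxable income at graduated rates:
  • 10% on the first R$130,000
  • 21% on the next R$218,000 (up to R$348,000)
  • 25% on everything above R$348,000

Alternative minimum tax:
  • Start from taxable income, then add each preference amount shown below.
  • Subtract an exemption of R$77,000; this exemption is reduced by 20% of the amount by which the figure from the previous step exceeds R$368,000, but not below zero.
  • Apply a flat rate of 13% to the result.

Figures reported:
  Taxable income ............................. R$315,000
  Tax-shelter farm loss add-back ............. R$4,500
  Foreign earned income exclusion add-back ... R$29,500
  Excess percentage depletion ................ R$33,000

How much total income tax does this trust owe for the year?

R$51,850

Alternative minimum tax:
  Adjusted income: R$315,000 + R$4,500 + R$29,500 + R$33,000 = R$382,000
  Exemption: R$77,000 − 20% × (R$382,000 − R$368,000) = R$77,000 − R$2,800 = R$74,200
  Base: R$382,000 − R$74,200 = R$307,800
  R$307,800 × 13% = R$40,014

Ordinary income tax:
  R$130,000 × 10% = R$13,000
  R$185,000 × 21% = R$38,850
  → R$51,850

R$51,850 > R$40,014, so the ordinary income tax governs.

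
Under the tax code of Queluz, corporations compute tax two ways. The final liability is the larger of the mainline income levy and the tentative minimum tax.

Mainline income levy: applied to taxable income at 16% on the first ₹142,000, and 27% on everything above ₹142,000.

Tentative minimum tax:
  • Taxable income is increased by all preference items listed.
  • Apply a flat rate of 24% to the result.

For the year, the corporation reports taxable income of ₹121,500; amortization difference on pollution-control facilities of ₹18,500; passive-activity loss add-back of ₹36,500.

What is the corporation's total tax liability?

₹42,360

Tentative minimum tax:
  Adjusted income: ₹121,500 + ₹18,500 + ₹36,500 = ₹176,500
  ₹176,500 × 24% = ₹42,360

Mainline income levy:
  ₹121,500 × 16% = ₹19,440

₹42,360 > ₹19,440, so the tentative minimum tax is the binding amount.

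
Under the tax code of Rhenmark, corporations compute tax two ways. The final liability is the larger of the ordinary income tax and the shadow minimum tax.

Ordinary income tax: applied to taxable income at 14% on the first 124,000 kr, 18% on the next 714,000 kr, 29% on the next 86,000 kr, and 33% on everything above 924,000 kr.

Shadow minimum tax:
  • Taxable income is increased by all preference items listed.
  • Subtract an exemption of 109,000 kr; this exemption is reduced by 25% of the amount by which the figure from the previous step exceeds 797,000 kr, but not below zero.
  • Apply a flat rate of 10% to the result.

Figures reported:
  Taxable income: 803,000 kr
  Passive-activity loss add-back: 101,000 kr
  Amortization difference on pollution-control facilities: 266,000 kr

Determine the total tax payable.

Shadow minimum tax:
  Adjusted income: 803,000 kr + 101,000 kr + 266,000 kr = 1,170,000 kr
  Exemption: 109,000 kr − 25% × (1,170,000 kr − 797,000 kr) = 109,000 kr − 93,250 kr = 15,750 kr
  Base: 1,170,000 kr − 15,750 kr = 1,154,250 kr
  1,154,250 kr × 10% = 115,425 kr

Ordinary income tax:
  124,000 kr × 14% = 17,360 kr
  679,000 kr × 18% = 122,220 kr
  → 139,580 kr

139,580 kr > 115,425 kr, so the ordinary income tax governs.

139,580 kr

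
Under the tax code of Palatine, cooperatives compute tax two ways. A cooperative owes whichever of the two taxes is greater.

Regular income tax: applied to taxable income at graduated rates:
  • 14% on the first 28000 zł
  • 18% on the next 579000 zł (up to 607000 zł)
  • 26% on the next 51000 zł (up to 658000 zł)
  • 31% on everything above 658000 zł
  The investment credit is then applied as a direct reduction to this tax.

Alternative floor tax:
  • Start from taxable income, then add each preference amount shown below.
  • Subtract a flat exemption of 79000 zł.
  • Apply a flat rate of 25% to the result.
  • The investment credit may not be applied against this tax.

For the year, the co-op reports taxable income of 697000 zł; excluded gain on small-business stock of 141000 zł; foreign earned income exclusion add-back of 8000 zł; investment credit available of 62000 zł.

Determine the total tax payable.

Alternative floor tax:
  Adjusted income: 697000 zł + 141000 zł + 8000 zł = 846000 zł
  Less exemption 79000 zł → base 767000 zł
  767000 zł × 25% = 191750 zł

Regular income tax:
  28000 zł × 14% = 3920 zł
  579000 zł × 18% = 104220 zł
  51000 zł × 26% = 13260 zł
  39000 zł × 31% = 12090 zł
  → 133490 zł
  Less investment credit 62000 zł → 71490 zł

191750 zł > 71490 zł, so the alternative floor tax is the binding amount.

191750 zł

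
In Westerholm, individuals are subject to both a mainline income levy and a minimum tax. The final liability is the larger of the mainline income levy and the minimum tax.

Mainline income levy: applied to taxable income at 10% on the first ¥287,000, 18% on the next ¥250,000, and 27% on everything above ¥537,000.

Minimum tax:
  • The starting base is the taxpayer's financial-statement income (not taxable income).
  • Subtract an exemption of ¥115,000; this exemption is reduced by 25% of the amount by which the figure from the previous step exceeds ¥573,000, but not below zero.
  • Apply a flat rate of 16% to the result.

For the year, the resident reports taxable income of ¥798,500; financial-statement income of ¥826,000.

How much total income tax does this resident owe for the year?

¥144,305

Minimum tax:
  Base (financial-statement income): ¥826,000
  Exemption: ¥115,000 − 25% × (¥826,000 − ¥573,000) = ¥115,000 − ¥63,250 = ¥51,750
  Base: ¥826,000 − ¥51,750 = ¥774,250
  ¥774,250 × 16% = ¥123,880

Mainline income levy:
  ¥287,000 × 10% = ¥28,700
  ¥250,000 × 18% = ¥45,000
  ¥261,500 × 27% = ¥70,605
  → ¥144,305

¥144,305 > ¥123,880, so the mainline income levy governs.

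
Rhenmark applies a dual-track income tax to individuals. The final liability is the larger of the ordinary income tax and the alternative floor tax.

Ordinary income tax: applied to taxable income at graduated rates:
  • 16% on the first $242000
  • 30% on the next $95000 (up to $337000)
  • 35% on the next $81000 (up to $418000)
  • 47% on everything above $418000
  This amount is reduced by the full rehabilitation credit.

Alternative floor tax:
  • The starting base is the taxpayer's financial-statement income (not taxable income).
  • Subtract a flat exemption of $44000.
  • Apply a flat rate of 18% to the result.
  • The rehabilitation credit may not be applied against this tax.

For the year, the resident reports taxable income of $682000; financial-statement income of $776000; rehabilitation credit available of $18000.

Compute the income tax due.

$201650

Alternative floor tax:
  Base (financial-statement income): $776000
  Less exemption $44000 → base $732000
  $732000 × 18% = $131760

Ordinary income tax:
  $242000 × 16% = $38720
  $95000 × 30% = $28500
  $81000 × 35% = $28350
  $264000 × 47% = $124080
  → $219650
  Less rehabilitation credit $18000 → $201650

$201650 > $131760, so the ordinary income tax governs.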